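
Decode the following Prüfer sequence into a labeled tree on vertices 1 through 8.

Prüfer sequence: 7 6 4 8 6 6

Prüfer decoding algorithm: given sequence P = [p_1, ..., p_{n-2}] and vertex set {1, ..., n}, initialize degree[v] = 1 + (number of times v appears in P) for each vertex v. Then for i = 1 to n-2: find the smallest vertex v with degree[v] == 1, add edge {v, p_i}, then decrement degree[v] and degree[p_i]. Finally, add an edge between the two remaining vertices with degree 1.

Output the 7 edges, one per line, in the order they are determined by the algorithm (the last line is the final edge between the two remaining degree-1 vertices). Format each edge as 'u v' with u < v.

Answer: 1 7
2 6
3 4
4 8
5 6
6 7
6 8

Derivation:
Initial degrees: {1:1, 2:1, 3:1, 4:2, 5:1, 6:4, 7:2, 8:2}
Step 1: smallest deg-1 vertex = 1, p_1 = 7. Add edge {1,7}. Now deg[1]=0, deg[7]=1.
Step 2: smallest deg-1 vertex = 2, p_2 = 6. Add edge {2,6}. Now deg[2]=0, deg[6]=3.
Step 3: smallest deg-1 vertex = 3, p_3 = 4. Add edge {3,4}. Now deg[3]=0, deg[4]=1.
Step 4: smallest deg-1 vertex = 4, p_4 = 8. Add edge {4,8}. Now deg[4]=0, deg[8]=1.
Step 5: smallest deg-1 vertex = 5, p_5 = 6. Add edge {5,6}. Now deg[5]=0, deg[6]=2.
Step 6: smallest deg-1 vertex = 7, p_6 = 6. Add edge {6,7}. Now deg[7]=0, deg[6]=1.
Final: two remaining deg-1 vertices are 6, 8. Add edge {6,8}.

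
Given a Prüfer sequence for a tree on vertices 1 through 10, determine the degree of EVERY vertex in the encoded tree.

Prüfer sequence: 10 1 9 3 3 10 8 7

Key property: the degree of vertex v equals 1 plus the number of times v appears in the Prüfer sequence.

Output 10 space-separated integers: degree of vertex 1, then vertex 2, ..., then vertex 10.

p_1 = 10: count[10] becomes 1
p_2 = 1: count[1] becomes 1
p_3 = 9: count[9] becomes 1
p_4 = 3: count[3] becomes 1
p_5 = 3: count[3] becomes 2
p_6 = 10: count[10] becomes 2
p_7 = 8: count[8] becomes 1
p_8 = 7: count[7] becomes 1
Degrees (1 + count): deg[1]=1+1=2, deg[2]=1+0=1, deg[3]=1+2=3, deg[4]=1+0=1, deg[5]=1+0=1, deg[6]=1+0=1, deg[7]=1+1=2, deg[8]=1+1=2, deg[9]=1+1=2, deg[10]=1+2=3

Answer: 2 1 3 1 1 1 2 2 2 3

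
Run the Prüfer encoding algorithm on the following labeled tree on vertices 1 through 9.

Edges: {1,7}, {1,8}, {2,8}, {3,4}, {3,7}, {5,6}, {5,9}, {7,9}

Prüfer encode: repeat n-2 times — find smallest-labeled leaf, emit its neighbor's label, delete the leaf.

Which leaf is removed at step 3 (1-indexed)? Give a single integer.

Step 1: current leaves = {2,4,6}. Remove leaf 2 (neighbor: 8).
Step 2: current leaves = {4,6,8}. Remove leaf 4 (neighbor: 3).
Step 3: current leaves = {3,6,8}. Remove leaf 3 (neighbor: 7).

Answer: 3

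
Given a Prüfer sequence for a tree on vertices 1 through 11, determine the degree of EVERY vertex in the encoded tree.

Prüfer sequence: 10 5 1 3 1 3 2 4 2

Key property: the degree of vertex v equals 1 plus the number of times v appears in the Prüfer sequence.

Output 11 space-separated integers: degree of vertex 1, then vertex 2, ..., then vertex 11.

Answer: 3 3 3 2 2 1 1 1 1 2 1

Derivation:
p_1 = 10: count[10] becomes 1
p_2 = 5: count[5] becomes 1
p_3 = 1: count[1] becomes 1
p_4 = 3: count[3] becomes 1
p_5 = 1: count[1] becomes 2
p_6 = 3: count[3] becomes 2
p_7 = 2: count[2] becomes 1
p_8 = 4: count[4] becomes 1
p_9 = 2: count[2] becomes 2
Degrees (1 + count): deg[1]=1+2=3, deg[2]=1+2=3, deg[3]=1+2=3, deg[4]=1+1=2, deg[5]=1+1=2, deg[6]=1+0=1, deg[7]=1+0=1, deg[8]=1+0=1, deg[9]=1+0=1, deg[10]=1+1=2, deg[11]=1+0=1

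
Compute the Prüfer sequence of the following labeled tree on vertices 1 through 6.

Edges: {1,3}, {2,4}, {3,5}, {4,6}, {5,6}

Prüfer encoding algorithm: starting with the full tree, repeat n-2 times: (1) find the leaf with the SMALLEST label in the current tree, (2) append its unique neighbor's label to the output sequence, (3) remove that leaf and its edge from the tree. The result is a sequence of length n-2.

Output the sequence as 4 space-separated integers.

Answer: 3 4 5 6

Derivation:
Step 1: leaves = {1,2}. Remove smallest leaf 1, emit neighbor 3.
Step 2: leaves = {2,3}. Remove smallest leaf 2, emit neighbor 4.
Step 3: leaves = {3,4}. Remove smallest leaf 3, emit neighbor 5.
Step 4: leaves = {4,5}. Remove smallest leaf 4, emit neighbor 6.
Done: 2 vertices remain (5, 6). Sequence = [3 4 5 6]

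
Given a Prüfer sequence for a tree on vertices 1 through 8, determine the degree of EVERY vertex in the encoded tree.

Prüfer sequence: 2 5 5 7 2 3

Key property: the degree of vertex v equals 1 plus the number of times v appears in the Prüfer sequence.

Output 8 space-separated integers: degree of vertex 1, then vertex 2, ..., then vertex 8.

Answer: 1 3 2 1 3 1 2 1

Derivation:
p_1 = 2: count[2] becomes 1
p_2 = 5: count[5] becomes 1
p_3 = 5: count[5] becomes 2
p_4 = 7: count[7] becomes 1
p_5 = 2: count[2] becomes 2
p_6 = 3: count[3] becomes 1
Degrees (1 + count): deg[1]=1+0=1, deg[2]=1+2=3, deg[3]=1+1=2, deg[4]=1+0=1, deg[5]=1+2=3, deg[6]=1+0=1, deg[7]=1+1=2, deg[8]=1+0=1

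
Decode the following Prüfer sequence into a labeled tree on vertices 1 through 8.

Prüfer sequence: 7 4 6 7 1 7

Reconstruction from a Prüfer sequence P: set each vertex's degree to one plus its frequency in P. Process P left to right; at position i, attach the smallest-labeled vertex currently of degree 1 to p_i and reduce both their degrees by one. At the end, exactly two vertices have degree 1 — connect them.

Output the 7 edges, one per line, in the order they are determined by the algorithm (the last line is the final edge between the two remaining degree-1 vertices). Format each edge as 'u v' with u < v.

Initial degrees: {1:2, 2:1, 3:1, 4:2, 5:1, 6:2, 7:4, 8:1}
Step 1: smallest deg-1 vertex = 2, p_1 = 7. Add edge {2,7}. Now deg[2]=0, deg[7]=3.
Step 2: smallest deg-1 vertex = 3, p_2 = 4. Add edge {3,4}. Now deg[3]=0, deg[4]=1.
Step 3: smallest deg-1 vertex = 4, p_3 = 6. Add edge {4,6}. Now deg[4]=0, deg[6]=1.
Step 4: smallest deg-1 vertex = 5, p_4 = 7. Add edge {5,7}. Now deg[5]=0, deg[7]=2.
Step 5: smallest deg-1 vertex = 6, p_5 = 1. Add edge {1,6}. Now deg[6]=0, deg[1]=1.
Step 6: smallest deg-1 vertex = 1, p_6 = 7. Add edge {1,7}. Now deg[1]=0, deg[7]=1.
Final: two remaining deg-1 vertices are 7, 8. Add edge {7,8}.

Answer: 2 7
3 4
4 6
5 7
1 6
1 7
7 8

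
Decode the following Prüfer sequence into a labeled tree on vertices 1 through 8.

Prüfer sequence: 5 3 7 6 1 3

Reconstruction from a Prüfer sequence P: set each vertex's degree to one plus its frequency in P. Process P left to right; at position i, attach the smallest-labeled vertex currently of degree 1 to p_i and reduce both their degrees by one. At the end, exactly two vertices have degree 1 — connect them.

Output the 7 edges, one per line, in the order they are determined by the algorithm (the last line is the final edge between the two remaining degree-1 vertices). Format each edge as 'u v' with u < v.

Initial degrees: {1:2, 2:1, 3:3, 4:1, 5:2, 6:2, 7:2, 8:1}
Step 1: smallest deg-1 vertex = 2, p_1 = 5. Add edge {2,5}. Now deg[2]=0, deg[5]=1.
Step 2: smallest deg-1 vertex = 4, p_2 = 3. Add edge {3,4}. Now deg[4]=0, deg[3]=2.
Step 3: smallest deg-1 vertex = 5, p_3 = 7. Add edge {5,7}. Now deg[5]=0, deg[7]=1.
Step 4: smallest deg-1 vertex = 7, p_4 = 6. Add edge {6,7}. Now deg[7]=0, deg[6]=1.
Step 5: smallest deg-1 vertex = 6, p_5 = 1. Add edge {1,6}. Now deg[6]=0, deg[1]=1.
Step 6: smallest deg-1 vertex = 1, p_6 = 3. Add edge {1,3}. Now deg[1]=0, deg[3]=1.
Final: two remaining deg-1 vertices are 3, 8. Add edge {3,8}.

Answer: 2 5
3 4
5 7
6 7
1 6
1 3
3 8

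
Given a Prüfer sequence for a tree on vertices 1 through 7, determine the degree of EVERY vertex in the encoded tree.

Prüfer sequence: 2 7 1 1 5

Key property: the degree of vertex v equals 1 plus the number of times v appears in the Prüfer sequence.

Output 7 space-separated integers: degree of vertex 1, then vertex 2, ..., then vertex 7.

p_1 = 2: count[2] becomes 1
p_2 = 7: count[7] becomes 1
p_3 = 1: count[1] becomes 1
p_4 = 1: count[1] becomes 2
p_5 = 5: count[5] becomes 1
Degrees (1 + count): deg[1]=1+2=3, deg[2]=1+1=2, deg[3]=1+0=1, deg[4]=1+0=1, deg[5]=1+1=2, deg[6]=1+0=1, deg[7]=1+1=2

Answer: 3 2 1 1 2 1 2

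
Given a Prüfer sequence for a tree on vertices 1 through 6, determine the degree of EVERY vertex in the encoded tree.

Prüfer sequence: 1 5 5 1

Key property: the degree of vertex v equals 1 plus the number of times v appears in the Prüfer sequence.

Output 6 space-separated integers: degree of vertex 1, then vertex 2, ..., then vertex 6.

p_1 = 1: count[1] becomes 1
p_2 = 5: count[5] becomes 1
p_3 = 5: count[5] becomes 2
p_4 = 1: count[1] becomes 2
Degrees (1 + count): deg[1]=1+2=3, deg[2]=1+0=1, deg[3]=1+0=1, deg[4]=1+0=1, deg[5]=1+2=3, deg[6]=1+0=1

Answer: 3 1 1 1 3 1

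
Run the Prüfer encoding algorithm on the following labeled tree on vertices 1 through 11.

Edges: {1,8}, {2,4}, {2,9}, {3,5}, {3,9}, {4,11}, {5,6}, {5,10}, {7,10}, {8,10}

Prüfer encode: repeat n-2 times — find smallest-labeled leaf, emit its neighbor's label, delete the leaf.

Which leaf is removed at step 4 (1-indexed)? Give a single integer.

Answer: 8

Derivation:
Step 1: current leaves = {1,6,7,11}. Remove leaf 1 (neighbor: 8).
Step 2: current leaves = {6,7,8,11}. Remove leaf 6 (neighbor: 5).
Step 3: current leaves = {7,8,11}. Remove leaf 7 (neighbor: 10).
Step 4: current leaves = {8,11}. Remove leaf 8 (neighbor: 10).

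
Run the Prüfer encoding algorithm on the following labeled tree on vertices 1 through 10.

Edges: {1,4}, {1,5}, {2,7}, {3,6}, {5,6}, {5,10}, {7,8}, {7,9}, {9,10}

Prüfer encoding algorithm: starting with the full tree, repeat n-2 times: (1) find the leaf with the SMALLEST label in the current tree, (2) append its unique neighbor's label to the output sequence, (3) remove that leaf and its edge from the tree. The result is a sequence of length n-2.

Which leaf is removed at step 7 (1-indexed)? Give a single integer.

Step 1: current leaves = {2,3,4,8}. Remove leaf 2 (neighbor: 7).
Step 2: current leaves = {3,4,8}. Remove leaf 3 (neighbor: 6).
Step 3: current leaves = {4,6,8}. Remove leaf 4 (neighbor: 1).
Step 4: current leaves = {1,6,8}. Remove leaf 1 (neighbor: 5).
Step 5: current leaves = {6,8}. Remove leaf 6 (neighbor: 5).
Step 6: current leaves = {5,8}. Remove leaf 5 (neighbor: 10).
Step 7: current leaves = {8,10}. Remove leaf 8 (neighbor: 7).

Answer: 8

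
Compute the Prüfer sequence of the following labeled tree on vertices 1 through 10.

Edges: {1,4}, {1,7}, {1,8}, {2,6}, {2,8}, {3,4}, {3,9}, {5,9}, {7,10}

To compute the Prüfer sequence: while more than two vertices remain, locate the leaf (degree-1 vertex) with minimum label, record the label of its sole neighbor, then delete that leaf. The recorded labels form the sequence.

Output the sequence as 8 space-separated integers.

Step 1: leaves = {5,6,10}. Remove smallest leaf 5, emit neighbor 9.
Step 2: leaves = {6,9,10}. Remove smallest leaf 6, emit neighbor 2.
Step 3: leaves = {2,9,10}. Remove smallest leaf 2, emit neighbor 8.
Step 4: leaves = {8,9,10}. Remove smallest leaf 8, emit neighbor 1.
Step 5: leaves = {9,10}. Remove smallest leaf 9, emit neighbor 3.
Step 6: leaves = {3,10}. Remove smallest leaf 3, emit neighbor 4.
Step 7: leaves = {4,10}. Remove smallest leaf 4, emit neighbor 1.
Step 8: leaves = {1,10}. Remove smallest leaf 1, emit neighbor 7.
Done: 2 vertices remain (7, 10). Sequence = [9 2 8 1 3 4 1 7]

Answer: 9 2 8 1 3 4 1 7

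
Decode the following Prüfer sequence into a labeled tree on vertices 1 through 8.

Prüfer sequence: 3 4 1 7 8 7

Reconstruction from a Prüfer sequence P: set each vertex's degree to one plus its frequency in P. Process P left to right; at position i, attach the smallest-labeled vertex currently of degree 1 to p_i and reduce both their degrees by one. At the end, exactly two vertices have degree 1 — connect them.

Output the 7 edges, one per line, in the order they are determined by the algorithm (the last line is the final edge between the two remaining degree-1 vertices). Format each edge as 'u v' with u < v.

Answer: 2 3
3 4
1 4
1 7
5 8
6 7
7 8

Derivation:
Initial degrees: {1:2, 2:1, 3:2, 4:2, 5:1, 6:1, 7:3, 8:2}
Step 1: smallest deg-1 vertex = 2, p_1 = 3. Add edge {2,3}. Now deg[2]=0, deg[3]=1.
Step 2: smallest deg-1 vertex = 3, p_2 = 4. Add edge {3,4}. Now deg[3]=0, deg[4]=1.
Step 3: smallest deg-1 vertex = 4, p_3 = 1. Add edge {1,4}. Now deg[4]=0, deg[1]=1.
Step 4: smallest deg-1 vertex = 1, p_4 = 7. Add edge {1,7}. Now deg[1]=0, deg[7]=2.
Step 5: smallest deg-1 vertex = 5, p_5 = 8. Add edge {5,8}. Now deg[5]=0, deg[8]=1.
Step 6: smallest deg-1 vertex = 6, p_6 = 7. Add edge {6,7}. Now deg[6]=0, deg[7]=1.
Final: two remaining deg-1 vertices are 7, 8. Add edge {7,8}.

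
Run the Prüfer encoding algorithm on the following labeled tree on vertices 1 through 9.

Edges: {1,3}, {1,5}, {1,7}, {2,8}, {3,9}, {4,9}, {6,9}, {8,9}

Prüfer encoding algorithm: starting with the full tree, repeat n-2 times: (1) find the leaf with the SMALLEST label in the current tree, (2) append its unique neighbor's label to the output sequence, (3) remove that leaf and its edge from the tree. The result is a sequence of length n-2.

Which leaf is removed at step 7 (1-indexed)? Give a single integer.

Step 1: current leaves = {2,4,5,6,7}. Remove leaf 2 (neighbor: 8).
Step 2: current leaves = {4,5,6,7,8}. Remove leaf 4 (neighbor: 9).
Step 3: current leaves = {5,6,7,8}. Remove leaf 5 (neighbor: 1).
Step 4: current leaves = {6,7,8}. Remove leaf 6 (neighbor: 9).
Step 5: current leaves = {7,8}. Remove leaf 7 (neighbor: 1).
Step 6: current leaves = {1,8}. Remove leaf 1 (neighbor: 3).
Step 7: current leaves = {3,8}. Remove leaf 3 (neighbor: 9).

Answer: 3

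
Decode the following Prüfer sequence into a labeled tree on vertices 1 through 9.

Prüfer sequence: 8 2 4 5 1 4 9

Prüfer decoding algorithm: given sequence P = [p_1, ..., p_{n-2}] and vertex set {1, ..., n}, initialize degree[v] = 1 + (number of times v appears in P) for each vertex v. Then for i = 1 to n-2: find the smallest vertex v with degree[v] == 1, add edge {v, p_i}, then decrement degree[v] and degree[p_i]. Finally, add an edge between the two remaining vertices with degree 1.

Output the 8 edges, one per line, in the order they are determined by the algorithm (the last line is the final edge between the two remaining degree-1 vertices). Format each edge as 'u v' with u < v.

Answer: 3 8
2 6
2 4
5 7
1 5
1 4
4 9
8 9

Derivation:
Initial degrees: {1:2, 2:2, 3:1, 4:3, 5:2, 6:1, 7:1, 8:2, 9:2}
Step 1: smallest deg-1 vertex = 3, p_1 = 8. Add edge {3,8}. Now deg[3]=0, deg[8]=1.
Step 2: smallest deg-1 vertex = 6, p_2 = 2. Add edge {2,6}. Now deg[6]=0, deg[2]=1.
Step 3: smallest deg-1 vertex = 2, p_3 = 4. Add edge {2,4}. Now deg[2]=0, deg[4]=2.
Step 4: smallest deg-1 vertex = 7, p_4 = 5. Add edge {5,7}. Now deg[7]=0, deg[5]=1.
Step 5: smallest deg-1 vertex = 5, p_5 = 1. Add edge {1,5}. Now deg[5]=0, deg[1]=1.
Step 6: smallest deg-1 vertex = 1, p_6 = 4. Add edge {1,4}. Now deg[1]=0, deg[4]=1.
Step 7: smallest deg-1 vertex = 4, p_7 = 9. Add edge {4,9}. Now deg[4]=0, deg[9]=1.
Final: two remaining deg-1 vertices are 8, 9. Add edge {8,9}.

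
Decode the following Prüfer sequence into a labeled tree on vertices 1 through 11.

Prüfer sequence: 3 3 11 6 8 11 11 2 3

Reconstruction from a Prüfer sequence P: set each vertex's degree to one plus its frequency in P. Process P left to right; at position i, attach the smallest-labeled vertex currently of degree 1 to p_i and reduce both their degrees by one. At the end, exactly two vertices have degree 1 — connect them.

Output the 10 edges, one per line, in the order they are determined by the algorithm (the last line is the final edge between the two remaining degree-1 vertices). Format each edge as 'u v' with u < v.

Answer: 1 3
3 4
5 11
6 7
6 8
8 11
9 11
2 10
2 3
3 11

Derivation:
Initial degrees: {1:1, 2:2, 3:4, 4:1, 5:1, 6:2, 7:1, 8:2, 9:1, 10:1, 11:4}
Step 1: smallest deg-1 vertex = 1, p_1 = 3. Add edge {1,3}. Now deg[1]=0, deg[3]=3.
Step 2: smallest deg-1 vertex = 4, p_2 = 3. Add edge {3,4}. Now deg[4]=0, deg[3]=2.
Step 3: smallest deg-1 vertex = 5, p_3 = 11. Add edge {5,11}. Now deg[5]=0, deg[11]=3.
Step 4: smallest deg-1 vertex = 7, p_4 = 6. Add edge {6,7}. Now deg[7]=0, deg[6]=1.
Step 5: smallest deg-1 vertex = 6, p_5 = 8. Add edge {6,8}. Now deg[6]=0, deg[8]=1.
Step 6: smallest deg-1 vertex = 8, p_6 = 11. Add edge {8,11}. Now deg[8]=0, deg[11]=2.
Step 7: smallest deg-1 vertex = 9, p_7 = 11. Add edge {9,11}. Now deg[9]=0, deg[11]=1.
Step 8: smallest deg-1 vertex = 10, p_8 = 2. Add edge {2,10}. Now deg[10]=0, deg[2]=1.
Step 9: smallest deg-1 vertex = 2, p_9 = 3. Add edge {2,3}. Now deg[2]=0, deg[3]=1.
Final: two remaining deg-1 vertices are 3, 11. Add edge {3,11}.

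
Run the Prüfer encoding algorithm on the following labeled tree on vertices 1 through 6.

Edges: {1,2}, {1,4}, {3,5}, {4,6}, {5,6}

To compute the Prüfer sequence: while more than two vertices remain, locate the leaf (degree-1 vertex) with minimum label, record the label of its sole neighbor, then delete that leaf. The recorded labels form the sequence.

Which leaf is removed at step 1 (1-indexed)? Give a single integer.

Step 1: current leaves = {2,3}. Remove leaf 2 (neighbor: 1).

Answer: 2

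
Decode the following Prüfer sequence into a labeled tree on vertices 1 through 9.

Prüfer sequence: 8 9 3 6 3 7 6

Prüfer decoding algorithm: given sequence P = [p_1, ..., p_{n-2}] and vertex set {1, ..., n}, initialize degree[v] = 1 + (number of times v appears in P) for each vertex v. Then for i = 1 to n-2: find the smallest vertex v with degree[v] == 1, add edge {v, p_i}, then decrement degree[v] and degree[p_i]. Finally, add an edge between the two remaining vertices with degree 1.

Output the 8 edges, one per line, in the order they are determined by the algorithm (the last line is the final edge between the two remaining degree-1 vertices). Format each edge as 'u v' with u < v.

Initial degrees: {1:1, 2:1, 3:3, 4:1, 5:1, 6:3, 7:2, 8:2, 9:2}
Step 1: smallest deg-1 vertex = 1, p_1 = 8. Add edge {1,8}. Now deg[1]=0, deg[8]=1.
Step 2: smallest deg-1 vertex = 2, p_2 = 9. Add edge {2,9}. Now deg[2]=0, deg[9]=1.
Step 3: smallest deg-1 vertex = 4, p_3 = 3. Add edge {3,4}. Now deg[4]=0, deg[3]=2.
Step 4: smallest deg-1 vertex = 5, p_4 = 6. Add edge {5,6}. Now deg[5]=0, deg[6]=2.
Step 5: smallest deg-1 vertex = 8, p_5 = 3. Add edge {3,8}. Now deg[8]=0, deg[3]=1.
Step 6: smallest deg-1 vertex = 3, p_6 = 7. Add edge {3,7}. Now deg[3]=0, deg[7]=1.
Step 7: smallest deg-1 vertex = 7, p_7 = 6. Add edge {6,7}. Now deg[7]=0, deg[6]=1.
Final: two remaining deg-1 vertices are 6, 9. Add edge {6,9}.

Answer: 1 8
2 9
3 4
5 6
3 8
3 7
6 7
6 9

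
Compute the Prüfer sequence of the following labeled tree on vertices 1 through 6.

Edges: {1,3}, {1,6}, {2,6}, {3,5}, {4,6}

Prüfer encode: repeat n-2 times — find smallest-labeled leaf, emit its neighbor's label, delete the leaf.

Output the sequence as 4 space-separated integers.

Step 1: leaves = {2,4,5}. Remove smallest leaf 2, emit neighbor 6.
Step 2: leaves = {4,5}. Remove smallest leaf 4, emit neighbor 6.
Step 3: leaves = {5,6}. Remove smallest leaf 5, emit neighbor 3.
Step 4: leaves = {3,6}. Remove smallest leaf 3, emit neighbor 1.
Done: 2 vertices remain (1, 6). Sequence = [6 6 3 1]

Answer: 6 6 3 1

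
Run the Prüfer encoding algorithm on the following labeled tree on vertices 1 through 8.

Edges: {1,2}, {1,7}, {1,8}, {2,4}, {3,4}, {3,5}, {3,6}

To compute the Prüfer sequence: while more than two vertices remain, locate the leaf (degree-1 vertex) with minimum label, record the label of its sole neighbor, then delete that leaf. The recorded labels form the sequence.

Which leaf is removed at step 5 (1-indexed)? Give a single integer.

Answer: 2

Derivation:
Step 1: current leaves = {5,6,7,8}. Remove leaf 5 (neighbor: 3).
Step 2: current leaves = {6,7,8}. Remove leaf 6 (neighbor: 3).
Step 3: current leaves = {3,7,8}. Remove leaf 3 (neighbor: 4).
Step 4: current leaves = {4,7,8}. Remove leaf 4 (neighbor: 2).
Step 5: current leaves = {2,7,8}. Remove leaf 2 (neighbor: 1).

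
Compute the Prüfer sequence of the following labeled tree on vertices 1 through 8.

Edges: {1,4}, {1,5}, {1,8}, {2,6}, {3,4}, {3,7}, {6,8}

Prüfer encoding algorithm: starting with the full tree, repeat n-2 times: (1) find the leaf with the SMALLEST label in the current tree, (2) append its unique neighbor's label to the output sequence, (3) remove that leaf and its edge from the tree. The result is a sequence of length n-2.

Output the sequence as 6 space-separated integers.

Step 1: leaves = {2,5,7}. Remove smallest leaf 2, emit neighbor 6.
Step 2: leaves = {5,6,7}. Remove smallest leaf 5, emit neighbor 1.
Step 3: leaves = {6,7}. Remove smallest leaf 6, emit neighbor 8.
Step 4: leaves = {7,8}. Remove smallest leaf 7, emit neighbor 3.
Step 5: leaves = {3,8}. Remove smallest leaf 3, emit neighbor 4.
Step 6: leaves = {4,8}. Remove smallest leaf 4, emit neighbor 1.
Done: 2 vertices remain (1, 8). Sequence = [6 1 8 3 4 1]

Answer: 6 1 8 3 4 1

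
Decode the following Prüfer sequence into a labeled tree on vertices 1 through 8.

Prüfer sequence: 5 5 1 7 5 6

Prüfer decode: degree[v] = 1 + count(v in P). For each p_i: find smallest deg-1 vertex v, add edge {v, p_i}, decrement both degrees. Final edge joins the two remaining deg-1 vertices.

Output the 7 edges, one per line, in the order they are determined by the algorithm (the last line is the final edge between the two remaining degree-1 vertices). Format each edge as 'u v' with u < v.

Initial degrees: {1:2, 2:1, 3:1, 4:1, 5:4, 6:2, 7:2, 8:1}
Step 1: smallest deg-1 vertex = 2, p_1 = 5. Add edge {2,5}. Now deg[2]=0, deg[5]=3.
Step 2: smallest deg-1 vertex = 3, p_2 = 5. Add edge {3,5}. Now deg[3]=0, deg[5]=2.
Step 3: smallest deg-1 vertex = 4, p_3 = 1. Add edge {1,4}. Now deg[4]=0, deg[1]=1.
Step 4: smallest deg-1 vertex = 1, p_4 = 7. Add edge {1,7}. Now deg[1]=0, deg[7]=1.
Step 5: smallest deg-1 vertex = 7, p_5 = 5. Add edge {5,7}. Now deg[7]=0, deg[5]=1.
Step 6: smallest deg-1 vertex = 5, p_6 = 6. Add edge {5,6}. Now deg[5]=0, deg[6]=1.
Final: two remaining deg-1 vertices are 6, 8. Add edge {6,8}.

Answer: 2 5
3 5
1 4
1 7
5 7
5 6
6 8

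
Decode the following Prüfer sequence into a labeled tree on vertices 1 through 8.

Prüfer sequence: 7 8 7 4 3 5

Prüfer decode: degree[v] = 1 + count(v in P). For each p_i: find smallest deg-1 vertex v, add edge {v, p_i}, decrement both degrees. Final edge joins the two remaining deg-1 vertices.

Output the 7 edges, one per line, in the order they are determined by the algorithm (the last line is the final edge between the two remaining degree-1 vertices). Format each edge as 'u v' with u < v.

Answer: 1 7
2 8
6 7
4 7
3 4
3 5
5 8

Derivation:
Initial degrees: {1:1, 2:1, 3:2, 4:2, 5:2, 6:1, 7:3, 8:2}
Step 1: smallest deg-1 vertex = 1, p_1 = 7. Add edge {1,7}. Now deg[1]=0, deg[7]=2.
Step 2: smallest deg-1 vertex = 2, p_2 = 8. Add edge {2,8}. Now deg[2]=0, deg[8]=1.
Step 3: smallest deg-1 vertex = 6, p_3 = 7. Add edge {6,7}. Now deg[6]=0, deg[7]=1.
Step 4: smallest deg-1 vertex = 7, p_4 = 4. Add edge {4,7}. Now deg[7]=0, deg[4]=1.
Step 5: smallest deg-1 vertex = 4, p_5 = 3. Add edge {3,4}. Now deg[4]=0, deg[3]=1.
Step 6: smallest deg-1 vertex = 3, p_6 = 5. Add edge {3,5}. Now deg[3]=0, deg[5]=1.
Final: two remaining deg-1 vertices are 5, 8. Add edge {5,8}.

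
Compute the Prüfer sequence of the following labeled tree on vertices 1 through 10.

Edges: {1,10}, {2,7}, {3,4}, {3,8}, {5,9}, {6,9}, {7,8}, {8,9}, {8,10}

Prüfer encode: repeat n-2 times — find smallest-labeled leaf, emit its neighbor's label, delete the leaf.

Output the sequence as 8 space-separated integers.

Answer: 10 7 3 8 9 9 8 8

Derivation:
Step 1: leaves = {1,2,4,5,6}. Remove smallest leaf 1, emit neighbor 10.
Step 2: leaves = {2,4,5,6,10}. Remove smallest leaf 2, emit neighbor 7.
Step 3: leaves = {4,5,6,7,10}. Remove smallest leaf 4, emit neighbor 3.
Step 4: leaves = {3,5,6,7,10}. Remove smallest leaf 3, emit neighbor 8.
Step 5: leaves = {5,6,7,10}. Remove smallest leaf 5, emit neighbor 9.
Step 6: leaves = {6,7,10}. Remove smallest leaf 6, emit neighbor 9.
Step 7: leaves = {7,9,10}. Remove smallest leaf 7, emit neighbor 8.
Step 8: leaves = {9,10}. Remove smallest leaf 9, emit neighbor 8.
Done: 2 vertices remain (8, 10). Sequence = [10 7 3 8 9 9 8 8]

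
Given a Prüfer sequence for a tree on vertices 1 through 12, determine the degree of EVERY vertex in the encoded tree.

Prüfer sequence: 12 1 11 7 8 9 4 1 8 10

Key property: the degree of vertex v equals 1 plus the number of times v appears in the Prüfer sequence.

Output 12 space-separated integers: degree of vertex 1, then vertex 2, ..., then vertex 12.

p_1 = 12: count[12] becomes 1
p_2 = 1: count[1] becomes 1
p_3 = 11: count[11] becomes 1
p_4 = 7: count[7] becomes 1
p_5 = 8: count[8] becomes 1
p_6 = 9: count[9] becomes 1
p_7 = 4: count[4] becomes 1
p_8 = 1: count[1] becomes 2
p_9 = 8: count[8] becomes 2
p_10 = 10: count[10] becomes 1
Degrees (1 + count): deg[1]=1+2=3, deg[2]=1+0=1, deg[3]=1+0=1, deg[4]=1+1=2, deg[5]=1+0=1, deg[6]=1+0=1, deg[7]=1+1=2, deg[8]=1+2=3, deg[9]=1+1=2, deg[10]=1+1=2, deg[11]=1+1=2, deg[12]=1+1=2

Answer: 3 1 1 2 1 1 2 3 2 2 2 2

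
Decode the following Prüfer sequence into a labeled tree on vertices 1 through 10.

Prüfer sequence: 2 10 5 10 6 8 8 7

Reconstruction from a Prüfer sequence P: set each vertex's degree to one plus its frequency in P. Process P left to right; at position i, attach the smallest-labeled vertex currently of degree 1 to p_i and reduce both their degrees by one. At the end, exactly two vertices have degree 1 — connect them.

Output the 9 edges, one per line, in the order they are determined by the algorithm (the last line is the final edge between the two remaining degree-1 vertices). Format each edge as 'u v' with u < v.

Answer: 1 2
2 10
3 5
4 10
5 6
6 8
8 9
7 8
7 10

Derivation:
Initial degrees: {1:1, 2:2, 3:1, 4:1, 5:2, 6:2, 7:2, 8:3, 9:1, 10:3}
Step 1: smallest deg-1 vertex = 1, p_1 = 2. Add edge {1,2}. Now deg[1]=0, deg[2]=1.
Step 2: smallest deg-1 vertex = 2, p_2 = 10. Add edge {2,10}. Now deg[2]=0, deg[10]=2.
Step 3: smallest deg-1 vertex = 3, p_3 = 5. Add edge {3,5}. Now deg[3]=0, deg[5]=1.
Step 4: smallest deg-1 vertex = 4, p_4 = 10. Add edge {4,10}. Now deg[4]=0, deg[10]=1.
Step 5: smallest deg-1 vertex = 5, p_5 = 6. Add edge {5,6}. Now deg[5]=0, deg[6]=1.
Step 6: smallest deg-1 vertex = 6, p_6 = 8. Add edge {6,8}. Now deg[6]=0, deg[8]=2.
Step 7: smallest deg-1 vertex = 9, p_7 = 8. Add edge {8,9}. Now deg[9]=0, deg[8]=1.
Step 8: smallest deg-1 vertex = 8, p_8 = 7. Add edge {7,8}. Now deg[8]=0, deg[7]=1.
Final: two remaining deg-1 vertices are 7, 10. Add edge {7,10}.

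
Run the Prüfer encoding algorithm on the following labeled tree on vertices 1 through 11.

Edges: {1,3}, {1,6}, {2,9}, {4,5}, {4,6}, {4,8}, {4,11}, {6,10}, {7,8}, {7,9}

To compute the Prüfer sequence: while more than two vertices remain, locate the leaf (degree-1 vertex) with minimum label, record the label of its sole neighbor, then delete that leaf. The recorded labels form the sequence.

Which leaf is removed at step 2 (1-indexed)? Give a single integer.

Answer: 3

Derivation:
Step 1: current leaves = {2,3,5,10,11}. Remove leaf 2 (neighbor: 9).
Step 2: current leaves = {3,5,9,10,11}. Remove leaf 3 (neighbor: 1).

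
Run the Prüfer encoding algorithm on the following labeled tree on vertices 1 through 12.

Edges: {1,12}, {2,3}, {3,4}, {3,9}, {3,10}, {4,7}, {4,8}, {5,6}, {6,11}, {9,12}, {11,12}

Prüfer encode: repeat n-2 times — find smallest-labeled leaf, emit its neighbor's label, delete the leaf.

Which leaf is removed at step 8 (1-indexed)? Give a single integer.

Step 1: current leaves = {1,2,5,7,8,10}. Remove leaf 1 (neighbor: 12).
Step 2: current leaves = {2,5,7,8,10}. Remove leaf 2 (neighbor: 3).
Step 3: current leaves = {5,7,8,10}. Remove leaf 5 (neighbor: 6).
Step 4: current leaves = {6,7,8,10}. Remove leaf 6 (neighbor: 11).
Step 5: current leaves = {7,8,10,11}. Remove leaf 7 (neighbor: 4).
Step 6: current leaves = {8,10,11}. Remove leaf 8 (neighbor: 4).
Step 7: current leaves = {4,10,11}. Remove leaf 4 (neighbor: 3).
Step 8: current leaves = {10,11}. Remove leaf 10 (neighbor: 3).

Answer: 10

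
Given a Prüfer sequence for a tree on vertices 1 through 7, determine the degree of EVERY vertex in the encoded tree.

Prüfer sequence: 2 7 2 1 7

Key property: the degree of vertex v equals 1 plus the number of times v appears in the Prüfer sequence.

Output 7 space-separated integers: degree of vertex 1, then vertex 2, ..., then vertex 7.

p_1 = 2: count[2] becomes 1
p_2 = 7: count[7] becomes 1
p_3 = 2: count[2] becomes 2
p_4 = 1: count[1] becomes 1
p_5 = 7: count[7] becomes 2
Degrees (1 + count): deg[1]=1+1=2, deg[2]=1+2=3, deg[3]=1+0=1, deg[4]=1+0=1, deg[5]=1+0=1, deg[6]=1+0=1, deg[7]=1+2=3

Answer: 2 3 1 1 1 1 3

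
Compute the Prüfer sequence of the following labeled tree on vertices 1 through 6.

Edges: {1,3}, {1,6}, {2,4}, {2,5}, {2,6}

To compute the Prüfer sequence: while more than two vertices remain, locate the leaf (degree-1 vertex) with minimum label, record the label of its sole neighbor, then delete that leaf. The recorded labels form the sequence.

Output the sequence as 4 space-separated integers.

Answer: 1 6 2 2

Derivation:
Step 1: leaves = {3,4,5}. Remove smallest leaf 3, emit neighbor 1.
Step 2: leaves = {1,4,5}. Remove smallest leaf 1, emit neighbor 6.
Step 3: leaves = {4,5,6}. Remove smallest leaf 4, emit neighbor 2.
Step 4: leaves = {5,6}. Remove smallest leaf 5, emit neighbor 2.
Done: 2 vertices remain (2, 6). Sequence = [1 6 2 2]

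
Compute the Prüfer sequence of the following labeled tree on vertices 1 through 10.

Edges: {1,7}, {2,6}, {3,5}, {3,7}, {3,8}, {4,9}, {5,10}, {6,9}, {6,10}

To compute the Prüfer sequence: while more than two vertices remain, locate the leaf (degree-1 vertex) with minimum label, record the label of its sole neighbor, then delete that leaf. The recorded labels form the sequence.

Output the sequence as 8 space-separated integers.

Answer: 7 6 9 3 3 5 10 6

Derivation:
Step 1: leaves = {1,2,4,8}. Remove smallest leaf 1, emit neighbor 7.
Step 2: leaves = {2,4,7,8}. Remove smallest leaf 2, emit neighbor 6.
Step 3: leaves = {4,7,8}. Remove smallest leaf 4, emit neighbor 9.
Step 4: leaves = {7,8,9}. Remove smallest leaf 7, emit neighbor 3.
Step 5: leaves = {8,9}. Remove smallest leaf 8, emit neighbor 3.
Step 6: leaves = {3,9}. Remove smallest leaf 3, emit neighbor 5.
Step 7: leaves = {5,9}. Remove smallest leaf 5, emit neighbor 10.
Step 8: leaves = {9,10}. Remove smallest leaf 9, emit neighbor 6.
Done: 2 vertices remain (6, 10). Sequence = [7 6 9 3 3 5 10 6]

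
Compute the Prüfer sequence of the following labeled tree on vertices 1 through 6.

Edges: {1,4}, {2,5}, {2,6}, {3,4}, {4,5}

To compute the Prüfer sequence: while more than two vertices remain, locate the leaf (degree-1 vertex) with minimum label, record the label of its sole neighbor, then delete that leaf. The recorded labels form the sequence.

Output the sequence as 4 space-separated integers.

Answer: 4 4 5 2

Derivation:
Step 1: leaves = {1,3,6}. Remove smallest leaf 1, emit neighbor 4.
Step 2: leaves = {3,6}. Remove smallest leaf 3, emit neighbor 4.
Step 3: leaves = {4,6}. Remove smallest leaf 4, emit neighbor 5.
Step 4: leaves = {5,6}. Remove smallest leaf 5, emit neighbor 2.
Done: 2 vertices remain (2, 6). Sequence = [4 4 5 2]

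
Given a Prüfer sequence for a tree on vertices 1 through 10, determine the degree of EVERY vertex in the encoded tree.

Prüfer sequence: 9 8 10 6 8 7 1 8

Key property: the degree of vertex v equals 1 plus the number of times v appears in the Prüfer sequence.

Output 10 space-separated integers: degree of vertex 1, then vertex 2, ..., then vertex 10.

p_1 = 9: count[9] becomes 1
p_2 = 8: count[8] becomes 1
p_3 = 10: count[10] becomes 1
p_4 = 6: count[6] becomes 1
p_5 = 8: count[8] becomes 2
p_6 = 7: count[7] becomes 1
p_7 = 1: count[1] becomes 1
p_8 = 8: count[8] becomes 3
Degrees (1 + count): deg[1]=1+1=2, deg[2]=1+0=1, deg[3]=1+0=1, deg[4]=1+0=1, deg[5]=1+0=1, deg[6]=1+1=2, deg[7]=1+1=2, deg[8]=1+3=4, deg[9]=1+1=2, deg[10]=1+1=2

Answer: 2 1 1 1 1 2 2 4 2 2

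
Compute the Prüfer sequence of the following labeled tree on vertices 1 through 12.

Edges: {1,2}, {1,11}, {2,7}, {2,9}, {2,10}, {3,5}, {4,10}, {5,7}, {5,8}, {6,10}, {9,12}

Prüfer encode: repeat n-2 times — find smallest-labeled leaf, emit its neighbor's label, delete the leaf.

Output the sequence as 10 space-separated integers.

Step 1: leaves = {3,4,6,8,11,12}. Remove smallest leaf 3, emit neighbor 5.
Step 2: leaves = {4,6,8,11,12}. Remove smallest leaf 4, emit neighbor 10.
Step 3: leaves = {6,8,11,12}. Remove smallest leaf 6, emit neighbor 10.
Step 4: leaves = {8,10,11,12}. Remove smallest leaf 8, emit neighbor 5.
Step 5: leaves = {5,10,11,12}. Remove smallest leaf 5, emit neighbor 7.
Step 6: leaves = {7,10,11,12}. Remove smallest leaf 7, emit neighbor 2.
Step 7: leaves = {10,11,12}. Remove smallest leaf 10, emit neighbor 2.
Step 8: leaves = {11,12}. Remove smallest leaf 11, emit neighbor 1.
Step 9: leaves = {1,12}. Remove smallest leaf 1, emit neighbor 2.
Step 10: leaves = {2,12}. Remove smallest leaf 2, emit neighbor 9.
Done: 2 vertices remain (9, 12). Sequence = [5 10 10 5 7 2 2 1 2 9]

Answer: 5 10 10 5 7 2 2 1 2 9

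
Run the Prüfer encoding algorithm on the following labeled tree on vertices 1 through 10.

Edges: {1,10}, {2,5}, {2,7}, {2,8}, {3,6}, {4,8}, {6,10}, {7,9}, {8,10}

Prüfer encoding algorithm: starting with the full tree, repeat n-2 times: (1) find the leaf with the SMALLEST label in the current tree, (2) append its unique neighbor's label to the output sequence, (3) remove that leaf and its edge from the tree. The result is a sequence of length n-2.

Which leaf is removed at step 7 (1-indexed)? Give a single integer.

Step 1: current leaves = {1,3,4,5,9}. Remove leaf 1 (neighbor: 10).
Step 2: current leaves = {3,4,5,9}. Remove leaf 3 (neighbor: 6).
Step 3: current leaves = {4,5,6,9}. Remove leaf 4 (neighbor: 8).
Step 4: current leaves = {5,6,9}. Remove leaf 5 (neighbor: 2).
Step 5: current leaves = {6,9}. Remove leaf 6 (neighbor: 10).
Step 6: current leaves = {9,10}. Remove leaf 9 (neighbor: 7).
Step 7: current leaves = {7,10}. Remove leaf 7 (neighbor: 2).

Answer: 7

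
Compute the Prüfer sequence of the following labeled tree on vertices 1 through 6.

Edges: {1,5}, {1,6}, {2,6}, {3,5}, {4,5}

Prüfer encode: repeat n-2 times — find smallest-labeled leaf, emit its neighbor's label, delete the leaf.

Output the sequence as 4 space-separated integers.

Answer: 6 5 5 1

Derivation:
Step 1: leaves = {2,3,4}. Remove smallest leaf 2, emit neighbor 6.
Step 2: leaves = {3,4,6}. Remove smallest leaf 3, emit neighbor 5.
Step 3: leaves = {4,6}. Remove smallest leaf 4, emit neighbor 5.
Step 4: leaves = {5,6}. Remove smallest leaf 5, emit neighbor 1.
Done: 2 vertices remain (1, 6). Sequence = [6 5 5 1]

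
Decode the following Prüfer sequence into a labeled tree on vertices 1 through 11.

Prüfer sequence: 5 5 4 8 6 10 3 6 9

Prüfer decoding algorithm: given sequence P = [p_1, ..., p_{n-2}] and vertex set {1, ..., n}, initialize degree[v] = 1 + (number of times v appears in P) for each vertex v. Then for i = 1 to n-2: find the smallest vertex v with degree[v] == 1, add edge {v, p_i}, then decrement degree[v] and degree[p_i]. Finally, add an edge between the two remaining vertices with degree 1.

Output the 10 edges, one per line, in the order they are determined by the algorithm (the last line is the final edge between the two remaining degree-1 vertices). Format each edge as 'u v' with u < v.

Answer: 1 5
2 5
4 5
4 8
6 7
8 10
3 10
3 6
6 9
9 11

Derivation:
Initial degrees: {1:1, 2:1, 3:2, 4:2, 5:3, 6:3, 7:1, 8:2, 9:2, 10:2, 11:1}
Step 1: smallest deg-1 vertex = 1, p_1 = 5. Add edge {1,5}. Now deg[1]=0, deg[5]=2.
Step 2: smallest deg-1 vertex = 2, p_2 = 5. Add edge {2,5}. Now deg[2]=0, deg[5]=1.
Step 3: smallest deg-1 vertex = 5, p_3 = 4. Add edge {4,5}. Now deg[5]=0, deg[4]=1.
Step 4: smallest deg-1 vertex = 4, p_4 = 8. Add edge {4,8}. Now deg[4]=0, deg[8]=1.
Step 5: smallest deg-1 vertex = 7, p_5 = 6. Add edge {6,7}. Now deg[7]=0, deg[6]=2.
Step 6: smallest deg-1 vertex = 8, p_6 = 10. Add edge {8,10}. Now deg[8]=0, deg[10]=1.
Step 7: smallest deg-1 vertex = 10, p_7 = 3. Add edge {3,10}. Now deg[10]=0, deg[3]=1.
Step 8: smallest deg-1 vertex = 3, p_8 = 6. Add edge {3,6}. Now deg[3]=0, deg[6]=1.
Step 9: smallest deg-1 vertex = 6, p_9 = 9. Add edge {6,9}. Now deg[6]=0, deg[9]=1.
Final: two remaining deg-1 vertices are 9, 11. Add edge {9,11}.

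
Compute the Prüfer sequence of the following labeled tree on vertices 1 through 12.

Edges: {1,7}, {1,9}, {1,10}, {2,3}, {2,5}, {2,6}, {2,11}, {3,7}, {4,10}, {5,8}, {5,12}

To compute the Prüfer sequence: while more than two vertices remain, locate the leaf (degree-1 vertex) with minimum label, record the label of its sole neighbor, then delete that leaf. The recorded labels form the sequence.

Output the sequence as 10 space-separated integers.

Answer: 10 2 5 1 1 7 3 2 2 5

Derivation:
Step 1: leaves = {4,6,8,9,11,12}. Remove smallest leaf 4, emit neighbor 10.
Step 2: leaves = {6,8,9,10,11,12}. Remove smallest leaf 6, emit neighbor 2.
Step 3: leaves = {8,9,10,11,12}. Remove smallest leaf 8, emit neighbor 5.
Step 4: leaves = {9,10,11,12}. Remove smallest leaf 9, emit neighbor 1.
Step 5: leaves = {10,11,12}. Remove smallest leaf 10, emit neighbor 1.
Step 6: leaves = {1,11,12}. Remove smallest leaf 1, emit neighbor 7.
Step 7: leaves = {7,11,12}. Remove smallest leaf 7, emit neighbor 3.
Step 8: leaves = {3,11,12}. Remove smallest leaf 3, emit neighbor 2.
Step 9: leaves = {11,12}. Remove smallest leaf 11, emit neighbor 2.
Step 10: leaves = {2,12}. Remove smallest leaf 2, emit neighbor 5.
Done: 2 vertices remain (5, 12). Sequence = [10 2 5 1 1 7 3 2 2 5]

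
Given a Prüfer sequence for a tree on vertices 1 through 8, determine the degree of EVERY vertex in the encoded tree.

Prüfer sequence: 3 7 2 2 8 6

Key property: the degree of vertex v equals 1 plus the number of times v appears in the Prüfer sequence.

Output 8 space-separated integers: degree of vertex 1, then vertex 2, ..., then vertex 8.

p_1 = 3: count[3] becomes 1
p_2 = 7: count[7] becomes 1
p_3 = 2: count[2] becomes 1
p_4 = 2: count[2] becomes 2
p_5 = 8: count[8] becomes 1
p_6 = 6: count[6] becomes 1
Degrees (1 + count): deg[1]=1+0=1, deg[2]=1+2=3, deg[3]=1+1=2, deg[4]=1+0=1, deg[5]=1+0=1, deg[6]=1+1=2, deg[7]=1+1=2, deg[8]=1+1=2

Answer: 1 3 2 1 1 2 2 2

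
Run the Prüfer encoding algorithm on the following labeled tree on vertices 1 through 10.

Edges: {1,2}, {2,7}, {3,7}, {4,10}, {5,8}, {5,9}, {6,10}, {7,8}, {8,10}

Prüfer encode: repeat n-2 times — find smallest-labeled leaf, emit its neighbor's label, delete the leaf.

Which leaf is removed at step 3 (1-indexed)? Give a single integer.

Step 1: current leaves = {1,3,4,6,9}. Remove leaf 1 (neighbor: 2).
Step 2: current leaves = {2,3,4,6,9}. Remove leaf 2 (neighbor: 7).
Step 3: current leaves = {3,4,6,9}. Remove leaf 3 (neighbor: 7).

Answer: 3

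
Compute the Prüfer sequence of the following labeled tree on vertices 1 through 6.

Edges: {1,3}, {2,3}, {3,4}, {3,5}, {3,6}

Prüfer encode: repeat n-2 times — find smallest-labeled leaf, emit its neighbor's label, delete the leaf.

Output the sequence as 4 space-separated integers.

Step 1: leaves = {1,2,4,5,6}. Remove smallest leaf 1, emit neighbor 3.
Step 2: leaves = {2,4,5,6}. Remove smallest leaf 2, emit neighbor 3.
Step 3: leaves = {4,5,6}. Remove smallest leaf 4, emit neighbor 3.
Step 4: leaves = {5,6}. Remove smallest leaf 5, emit neighbor 3.
Done: 2 vertices remain (3, 6). Sequence = [3 3 3 3]

Answer: 3 3 3 3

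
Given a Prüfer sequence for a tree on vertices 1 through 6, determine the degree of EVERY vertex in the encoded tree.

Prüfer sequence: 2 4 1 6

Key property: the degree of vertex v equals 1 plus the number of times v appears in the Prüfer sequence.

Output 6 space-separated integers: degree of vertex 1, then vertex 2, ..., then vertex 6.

p_1 = 2: count[2] becomes 1
p_2 = 4: count[4] becomes 1
p_3 = 1: count[1] becomes 1
p_4 = 6: count[6] becomes 1
Degrees (1 + count): deg[1]=1+1=2, deg[2]=1+1=2, deg[3]=1+0=1, deg[4]=1+1=2, deg[5]=1+0=1, deg[6]=1+1=2

Answer: 2 2 1 2 1 2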